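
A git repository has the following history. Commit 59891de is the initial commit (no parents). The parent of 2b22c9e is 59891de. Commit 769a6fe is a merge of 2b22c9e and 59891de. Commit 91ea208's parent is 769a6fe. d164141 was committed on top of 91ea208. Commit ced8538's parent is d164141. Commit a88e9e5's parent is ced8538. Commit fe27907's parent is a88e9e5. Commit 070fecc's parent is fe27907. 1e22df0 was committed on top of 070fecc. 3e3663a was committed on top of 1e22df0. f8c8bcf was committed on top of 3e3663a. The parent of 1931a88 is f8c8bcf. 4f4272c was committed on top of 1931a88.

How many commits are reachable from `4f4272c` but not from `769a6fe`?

11

Reachable from 4f4272c: {070fecc, 1931a88, 1e22df0, 2b22c9e, 3e3663a, 4f4272c, 59891de, 769a6fe, 91ea208, a88e9e5, ced8538, d164141, f8c8bcf, fe27907}.
Reachable from 769a6fe: {2b22c9e, 59891de, 769a6fe}.
In 4f4272c's history but not 769a6fe's: {070fecc, 1931a88, 1e22df0, 3e3663a, 4f4272c, 91ea208, a88e9e5, ced8538, d164141, f8c8bcf, fe27907} — 11 commits.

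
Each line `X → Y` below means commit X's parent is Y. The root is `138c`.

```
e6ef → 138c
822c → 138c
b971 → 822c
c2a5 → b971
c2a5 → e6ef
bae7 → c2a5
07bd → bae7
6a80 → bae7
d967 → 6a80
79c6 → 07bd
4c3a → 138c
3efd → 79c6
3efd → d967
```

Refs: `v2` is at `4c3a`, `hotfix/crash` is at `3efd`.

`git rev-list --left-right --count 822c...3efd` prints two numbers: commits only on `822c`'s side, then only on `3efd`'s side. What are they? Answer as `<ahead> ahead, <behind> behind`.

Reachable from 822c: {138c, 822c}.
Reachable from 3efd: {07bd, 138c, 3efd, 6a80, 79c6, 822c, b971, bae7, c2a5, d967, e6ef}.
Only in 822c's history (ahead): {} — 0.
Only in 3efd's history (behind): {07bd, 3efd, 6a80, 79c6, b971, bae7, c2a5, d967, e6ef} — 9.

0 ahead, 9 behind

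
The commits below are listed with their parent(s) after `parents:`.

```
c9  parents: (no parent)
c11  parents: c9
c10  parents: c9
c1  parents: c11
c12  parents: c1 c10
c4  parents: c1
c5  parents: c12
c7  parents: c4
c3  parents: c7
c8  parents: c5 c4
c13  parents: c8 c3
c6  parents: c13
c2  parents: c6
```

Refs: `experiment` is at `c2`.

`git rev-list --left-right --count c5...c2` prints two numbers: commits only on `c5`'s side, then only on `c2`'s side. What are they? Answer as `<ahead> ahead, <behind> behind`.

0 ahead, 7 behind

Reachable from c5: {c1, c10, c11, c12, c5, c9}.
Reachable from c2: {c1, c10, c11, c12, c13, c2, c3, c4, c5, c6, c7, c8, c9}.
Only in c5's history (ahead): {} — 0.
Only in c2's history (behind): {c13, c2, c3, c4, c6, c7, c8} — 7.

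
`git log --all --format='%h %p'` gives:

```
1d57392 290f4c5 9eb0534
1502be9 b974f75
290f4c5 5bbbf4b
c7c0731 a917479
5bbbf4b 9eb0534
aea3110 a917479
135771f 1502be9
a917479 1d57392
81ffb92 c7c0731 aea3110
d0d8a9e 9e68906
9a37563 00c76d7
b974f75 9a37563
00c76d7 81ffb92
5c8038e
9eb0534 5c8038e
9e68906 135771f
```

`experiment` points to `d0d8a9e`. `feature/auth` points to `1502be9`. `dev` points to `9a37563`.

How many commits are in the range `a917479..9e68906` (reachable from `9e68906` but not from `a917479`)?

9

Reachable from 9e68906: {00c76d7, 135771f, 1502be9, 1d57392, 290f4c5, 5bbbf4b, 5c8038e, 81ffb92, 9a37563, 9e68906, 9eb0534, a917479, aea3110, b974f75, c7c0731}.
Reachable from a917479: {1d57392, 290f4c5, 5bbbf4b, 5c8038e, 9eb0534, a917479}.
In 9e68906's history but not a917479's: {00c76d7, 135771f, 1502be9, 81ffb92, 9a37563, 9e68906, aea3110, b974f75, c7c0731} — 9 commits.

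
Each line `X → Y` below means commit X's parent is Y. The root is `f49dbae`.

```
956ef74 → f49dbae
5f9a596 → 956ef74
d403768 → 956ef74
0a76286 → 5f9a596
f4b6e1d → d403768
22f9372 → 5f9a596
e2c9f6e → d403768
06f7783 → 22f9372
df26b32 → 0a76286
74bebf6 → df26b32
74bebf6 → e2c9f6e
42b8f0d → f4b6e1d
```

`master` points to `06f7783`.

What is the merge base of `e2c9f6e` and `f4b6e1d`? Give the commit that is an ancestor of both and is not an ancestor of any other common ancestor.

d403768

Ancestors of e2c9f6e: {956ef74, d403768, e2c9f6e, f49dbae}.
Ancestors of f4b6e1d: {956ef74, d403768, f49dbae, f4b6e1d}.
Common ancestors: {956ef74, d403768, f49dbae}.
Among these, d403768 is not an ancestor of any other common ancestor — it is the merge base.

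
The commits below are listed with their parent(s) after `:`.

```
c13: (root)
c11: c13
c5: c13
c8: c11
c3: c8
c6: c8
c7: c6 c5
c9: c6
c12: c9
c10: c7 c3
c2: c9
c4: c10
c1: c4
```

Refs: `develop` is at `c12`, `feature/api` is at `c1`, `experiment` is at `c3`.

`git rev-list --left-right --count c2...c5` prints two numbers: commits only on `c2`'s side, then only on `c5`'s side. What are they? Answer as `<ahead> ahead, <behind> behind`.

5 ahead, 1 behind

Reachable from c2: {c11, c13, c2, c6, c8, c9}.
Reachable from c5: {c13, c5}.
Only in c2's history (ahead): {c11, c2, c6, c8, c9} — 5.
Only in c5's history (behind): {c5} — 1.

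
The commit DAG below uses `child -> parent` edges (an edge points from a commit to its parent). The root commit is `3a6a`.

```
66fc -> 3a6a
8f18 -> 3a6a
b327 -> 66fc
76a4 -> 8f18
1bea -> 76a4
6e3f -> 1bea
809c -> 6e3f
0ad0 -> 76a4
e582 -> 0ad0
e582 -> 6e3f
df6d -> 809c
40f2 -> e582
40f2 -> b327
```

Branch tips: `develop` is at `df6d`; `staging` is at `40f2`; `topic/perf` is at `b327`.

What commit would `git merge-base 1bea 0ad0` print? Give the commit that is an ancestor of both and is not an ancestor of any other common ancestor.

76a4

Ancestors of 1bea: {1bea, 3a6a, 76a4, 8f18}.
Ancestors of 0ad0: {0ad0, 3a6a, 76a4, 8f18}.
Common ancestors: {3a6a, 76a4, 8f18}.
Among these, 76a4 is not an ancestor of any other common ancestor — it is the merge base.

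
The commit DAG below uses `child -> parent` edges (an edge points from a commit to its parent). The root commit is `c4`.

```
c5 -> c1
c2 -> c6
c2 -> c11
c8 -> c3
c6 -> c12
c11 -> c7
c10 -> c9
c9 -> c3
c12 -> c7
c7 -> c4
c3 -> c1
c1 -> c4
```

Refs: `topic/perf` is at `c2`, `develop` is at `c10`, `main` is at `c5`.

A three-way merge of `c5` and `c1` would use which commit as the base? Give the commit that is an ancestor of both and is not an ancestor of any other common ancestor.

Ancestors of c5: {c1, c4, c5}.
Ancestors of c1: {c1, c4}.
Common ancestors: {c1, c4}.
Among these, c1 is not an ancestor of any other common ancestor — it is the merge base.

c1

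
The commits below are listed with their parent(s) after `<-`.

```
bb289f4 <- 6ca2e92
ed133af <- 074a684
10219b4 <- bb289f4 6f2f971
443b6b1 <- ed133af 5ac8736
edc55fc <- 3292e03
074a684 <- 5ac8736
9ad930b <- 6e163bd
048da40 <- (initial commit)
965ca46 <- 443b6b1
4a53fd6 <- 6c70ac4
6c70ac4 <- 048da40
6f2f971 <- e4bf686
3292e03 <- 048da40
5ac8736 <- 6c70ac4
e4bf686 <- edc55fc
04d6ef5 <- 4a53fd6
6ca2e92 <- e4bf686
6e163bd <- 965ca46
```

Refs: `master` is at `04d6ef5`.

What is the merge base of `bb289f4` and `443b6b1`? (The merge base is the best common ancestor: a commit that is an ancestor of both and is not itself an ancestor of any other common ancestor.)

048da40

Ancestors of bb289f4: {048da40, 3292e03, 6ca2e92, bb289f4, e4bf686, edc55fc}.
Ancestors of 443b6b1: {048da40, 074a684, 443b6b1, 5ac8736, 6c70ac4, ed133af}.
Common ancestors: {048da40}.
The only common ancestor is 048da40, so it is the merge base.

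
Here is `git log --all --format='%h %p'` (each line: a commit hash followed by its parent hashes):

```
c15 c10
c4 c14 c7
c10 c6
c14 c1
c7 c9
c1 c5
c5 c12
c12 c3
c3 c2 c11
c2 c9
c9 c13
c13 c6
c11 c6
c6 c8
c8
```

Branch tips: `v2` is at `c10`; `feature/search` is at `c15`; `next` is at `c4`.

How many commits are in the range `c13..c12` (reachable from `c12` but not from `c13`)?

Reachable from c12: {c11, c12, c13, c2, c3, c6, c8, c9}.
Reachable from c13: {c13, c6, c8}.
In c12's history but not c13's: {c11, c12, c2, c3, c9} — 5 commits.

5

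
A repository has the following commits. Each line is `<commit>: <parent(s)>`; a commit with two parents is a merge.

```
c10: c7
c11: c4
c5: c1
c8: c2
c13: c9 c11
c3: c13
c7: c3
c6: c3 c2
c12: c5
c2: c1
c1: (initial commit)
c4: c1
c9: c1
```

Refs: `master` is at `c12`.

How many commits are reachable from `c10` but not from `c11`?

5

Reachable from c10: {c1, c10, c11, c13, c3, c4, c7, c9}.
Reachable from c11: {c1, c11, c4}.
In c10's history but not c11's: {c10, c13, c3, c7, c9} — 5 commits.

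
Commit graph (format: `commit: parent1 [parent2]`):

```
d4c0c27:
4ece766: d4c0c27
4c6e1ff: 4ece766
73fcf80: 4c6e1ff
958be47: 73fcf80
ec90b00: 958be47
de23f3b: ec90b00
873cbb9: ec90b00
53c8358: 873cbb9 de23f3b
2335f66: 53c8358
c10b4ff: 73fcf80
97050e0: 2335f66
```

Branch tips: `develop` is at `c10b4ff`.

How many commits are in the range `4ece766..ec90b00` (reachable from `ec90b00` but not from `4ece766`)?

Reachable from ec90b00: {4c6e1ff, 4ece766, 73fcf80, 958be47, d4c0c27, ec90b00}.
Reachable from 4ece766: {4ece766, d4c0c27}.
In ec90b00's history but not 4ece766's: {4c6e1ff, 73fcf80, 958be47, ec90b00} — 4 commits.

4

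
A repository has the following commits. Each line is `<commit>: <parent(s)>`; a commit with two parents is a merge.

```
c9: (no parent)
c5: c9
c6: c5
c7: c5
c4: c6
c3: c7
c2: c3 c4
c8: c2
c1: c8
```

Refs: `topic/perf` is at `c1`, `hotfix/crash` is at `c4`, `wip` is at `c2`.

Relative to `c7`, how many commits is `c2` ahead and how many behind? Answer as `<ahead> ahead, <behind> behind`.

4 ahead, 0 behind

Reachable from c2: {c2, c3, c4, c5, c6, c7, c9}.
Reachable from c7: {c5, c7, c9}.
Only in c2's history (ahead): {c2, c3, c4, c6} — 4.
Only in c7's history (behind): {} — 0.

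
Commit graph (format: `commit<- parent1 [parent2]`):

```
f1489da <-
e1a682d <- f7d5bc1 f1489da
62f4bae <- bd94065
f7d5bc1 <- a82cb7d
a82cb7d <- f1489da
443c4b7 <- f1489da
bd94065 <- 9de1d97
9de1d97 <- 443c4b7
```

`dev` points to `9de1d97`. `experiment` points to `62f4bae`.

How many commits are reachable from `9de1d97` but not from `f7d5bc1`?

2

Reachable from 9de1d97: {443c4b7, 9de1d97, f1489da}.
Reachable from f7d5bc1: {a82cb7d, f1489da, f7d5bc1}.
In 9de1d97's history but not f7d5bc1's: {443c4b7, 9de1d97} — 2 commits.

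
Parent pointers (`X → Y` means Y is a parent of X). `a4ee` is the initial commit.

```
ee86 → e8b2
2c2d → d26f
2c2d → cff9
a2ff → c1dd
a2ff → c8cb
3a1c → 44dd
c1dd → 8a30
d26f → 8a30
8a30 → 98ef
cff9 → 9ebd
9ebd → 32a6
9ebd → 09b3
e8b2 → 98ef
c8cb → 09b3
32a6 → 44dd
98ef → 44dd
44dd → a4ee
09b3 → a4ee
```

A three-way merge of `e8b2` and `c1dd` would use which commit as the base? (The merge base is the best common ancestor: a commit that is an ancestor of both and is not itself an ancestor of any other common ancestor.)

Ancestors of e8b2: {44dd, 98ef, a4ee, e8b2}.
Ancestors of c1dd: {44dd, 8a30, 98ef, a4ee, c1dd}.
Common ancestors: {44dd, 98ef, a4ee}.
Among these, 98ef is not an ancestor of any other common ancestor — it is the merge base.

98ef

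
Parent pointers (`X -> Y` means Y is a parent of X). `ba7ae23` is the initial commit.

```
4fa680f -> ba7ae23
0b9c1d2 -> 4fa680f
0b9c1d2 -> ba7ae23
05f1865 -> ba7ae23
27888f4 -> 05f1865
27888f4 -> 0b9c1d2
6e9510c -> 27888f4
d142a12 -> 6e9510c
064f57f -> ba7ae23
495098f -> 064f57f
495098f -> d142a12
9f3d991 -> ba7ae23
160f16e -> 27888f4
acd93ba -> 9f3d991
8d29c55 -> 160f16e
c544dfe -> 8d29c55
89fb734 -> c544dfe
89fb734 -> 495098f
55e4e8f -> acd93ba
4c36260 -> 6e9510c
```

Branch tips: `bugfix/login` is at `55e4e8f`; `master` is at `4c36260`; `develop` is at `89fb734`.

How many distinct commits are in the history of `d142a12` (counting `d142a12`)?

7

Walking parent pointers from d142a12: reachable set = {05f1865, 0b9c1d2, 27888f4, 4fa680f, 6e9510c, ba7ae23, d142a12}.
That is 7 commits.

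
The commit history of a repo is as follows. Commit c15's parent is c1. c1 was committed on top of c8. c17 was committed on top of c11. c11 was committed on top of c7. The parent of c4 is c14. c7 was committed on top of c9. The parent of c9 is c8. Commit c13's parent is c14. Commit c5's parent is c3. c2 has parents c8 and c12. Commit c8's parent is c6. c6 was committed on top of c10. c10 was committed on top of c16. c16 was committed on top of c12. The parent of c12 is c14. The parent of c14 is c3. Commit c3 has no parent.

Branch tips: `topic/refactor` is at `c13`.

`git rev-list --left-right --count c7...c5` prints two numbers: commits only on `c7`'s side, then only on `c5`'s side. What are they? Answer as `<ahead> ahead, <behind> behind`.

Reachable from c7: {c10, c12, c14, c16, c3, c6, c7, c8, c9}.
Reachable from c5: {c3, c5}.
Only in c7's history (ahead): {c10, c12, c14, c16, c6, c7, c8, c9} — 8.
Only in c5's history (behind): {c5} — 1.

8 ahead, 1 behind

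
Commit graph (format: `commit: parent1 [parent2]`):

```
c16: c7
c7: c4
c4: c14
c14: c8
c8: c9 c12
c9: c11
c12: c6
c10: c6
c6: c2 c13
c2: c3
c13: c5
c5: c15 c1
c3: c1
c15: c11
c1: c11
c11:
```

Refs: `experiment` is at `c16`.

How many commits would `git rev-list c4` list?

Walking parent pointers from c4: reachable set = {c1, c11, c12, c13, c14, c15, c2, c3, c4, c5, c6, c8, c9}.
That is 13 commits.

13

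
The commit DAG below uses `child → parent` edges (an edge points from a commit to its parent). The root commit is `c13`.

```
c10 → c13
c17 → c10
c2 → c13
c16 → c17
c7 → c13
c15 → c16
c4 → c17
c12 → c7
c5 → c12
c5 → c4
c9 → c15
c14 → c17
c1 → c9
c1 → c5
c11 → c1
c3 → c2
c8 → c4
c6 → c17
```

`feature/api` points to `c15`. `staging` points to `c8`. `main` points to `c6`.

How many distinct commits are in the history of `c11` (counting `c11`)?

12

Walking parent pointers from c11: reachable set = {c1, c10, c11, c12, c13, c15, c16, c17, c4, c5, c7, c9}.
That is 12 commits.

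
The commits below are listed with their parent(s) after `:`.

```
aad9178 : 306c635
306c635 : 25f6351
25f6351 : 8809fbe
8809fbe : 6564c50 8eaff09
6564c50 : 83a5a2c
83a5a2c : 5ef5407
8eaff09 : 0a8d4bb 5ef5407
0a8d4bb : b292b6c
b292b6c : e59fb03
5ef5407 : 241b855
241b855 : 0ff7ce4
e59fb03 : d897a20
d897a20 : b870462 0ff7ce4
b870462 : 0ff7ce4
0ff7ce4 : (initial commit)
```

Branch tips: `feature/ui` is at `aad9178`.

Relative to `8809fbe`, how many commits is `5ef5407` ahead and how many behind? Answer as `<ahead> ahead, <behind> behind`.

Reachable from 5ef5407: {0ff7ce4, 241b855, 5ef5407}.
Reachable from 8809fbe: {0a8d4bb, 0ff7ce4, 241b855, 5ef5407, 6564c50, 83a5a2c, 8809fbe, 8eaff09, b292b6c, b870462, d897a20, e59fb03}.
Only in 5ef5407's history (ahead): {} — 0.
Only in 8809fbe's history (behind): {0a8d4bb, 6564c50, 83a5a2c, 8809fbe, 8eaff09, b292b6c, b870462, d897a20, e59fb03} — 9.

0 ahead, 9 behind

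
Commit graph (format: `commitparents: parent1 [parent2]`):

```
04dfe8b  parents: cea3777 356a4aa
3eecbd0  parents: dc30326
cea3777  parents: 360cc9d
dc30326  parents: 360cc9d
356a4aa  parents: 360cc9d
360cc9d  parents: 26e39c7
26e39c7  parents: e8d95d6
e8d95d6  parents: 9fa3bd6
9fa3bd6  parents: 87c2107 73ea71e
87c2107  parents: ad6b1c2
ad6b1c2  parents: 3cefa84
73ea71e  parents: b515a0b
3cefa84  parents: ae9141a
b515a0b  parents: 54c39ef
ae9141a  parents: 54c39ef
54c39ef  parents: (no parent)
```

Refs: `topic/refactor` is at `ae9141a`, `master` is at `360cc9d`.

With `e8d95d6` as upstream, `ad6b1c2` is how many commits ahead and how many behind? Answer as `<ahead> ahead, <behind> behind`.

Reachable from ad6b1c2: {3cefa84, 54c39ef, ad6b1c2, ae9141a}.
Reachable from e8d95d6: {3cefa84, 54c39ef, 73ea71e, 87c2107, 9fa3bd6, ad6b1c2, ae9141a, b515a0b, e8d95d6}.
Only in ad6b1c2's history (ahead): {} — 0.
Only in e8d95d6's history (behind): {73ea71e, 87c2107, 9fa3bd6, b515a0b, e8d95d6} — 5.

0 ahead, 5 behind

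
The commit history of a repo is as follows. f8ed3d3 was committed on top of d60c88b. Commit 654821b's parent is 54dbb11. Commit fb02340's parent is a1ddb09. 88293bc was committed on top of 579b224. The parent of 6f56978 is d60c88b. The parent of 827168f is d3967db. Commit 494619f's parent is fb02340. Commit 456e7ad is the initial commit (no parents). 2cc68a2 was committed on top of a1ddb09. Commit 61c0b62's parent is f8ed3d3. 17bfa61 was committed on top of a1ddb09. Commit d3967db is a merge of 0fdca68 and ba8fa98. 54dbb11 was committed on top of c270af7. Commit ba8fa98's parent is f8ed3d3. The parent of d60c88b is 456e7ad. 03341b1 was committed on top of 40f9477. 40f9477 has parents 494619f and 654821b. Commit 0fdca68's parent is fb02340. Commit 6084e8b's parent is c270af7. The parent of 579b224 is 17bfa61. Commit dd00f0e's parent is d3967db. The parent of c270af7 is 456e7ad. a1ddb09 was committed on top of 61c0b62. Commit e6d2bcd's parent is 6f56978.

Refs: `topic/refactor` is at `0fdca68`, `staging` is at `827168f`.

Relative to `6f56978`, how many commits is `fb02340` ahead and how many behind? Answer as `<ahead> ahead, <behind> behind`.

4 ahead, 1 behind

Reachable from fb02340: {456e7ad, 61c0b62, a1ddb09, d60c88b, f8ed3d3, fb02340}.
Reachable from 6f56978: {456e7ad, 6f56978, d60c88b}.
Only in fb02340's history (ahead): {61c0b62, a1ddb09, f8ed3d3, fb02340} — 4.
Only in 6f56978's history (behind): {6f56978} — 1.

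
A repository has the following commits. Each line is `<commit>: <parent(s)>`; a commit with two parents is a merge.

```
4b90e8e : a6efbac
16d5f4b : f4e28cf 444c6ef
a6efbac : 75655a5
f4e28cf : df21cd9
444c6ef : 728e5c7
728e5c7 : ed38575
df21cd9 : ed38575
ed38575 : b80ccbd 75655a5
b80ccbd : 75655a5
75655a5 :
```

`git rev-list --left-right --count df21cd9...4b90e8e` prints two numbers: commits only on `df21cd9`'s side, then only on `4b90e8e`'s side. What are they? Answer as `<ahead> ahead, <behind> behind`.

3 ahead, 2 behind

Reachable from df21cd9: {75655a5, b80ccbd, df21cd9, ed38575}.
Reachable from 4b90e8e: {4b90e8e, 75655a5, a6efbac}.
Only in df21cd9's history (ahead): {b80ccbd, df21cd9, ed38575} — 3.
Only in 4b90e8e's history (behind): {4b90e8e, a6efbac} — 2.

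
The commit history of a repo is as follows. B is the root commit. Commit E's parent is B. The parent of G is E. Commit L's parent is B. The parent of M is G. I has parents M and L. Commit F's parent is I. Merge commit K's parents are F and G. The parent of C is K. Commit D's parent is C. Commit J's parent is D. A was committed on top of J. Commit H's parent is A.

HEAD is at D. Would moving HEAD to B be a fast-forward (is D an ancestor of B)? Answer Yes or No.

No

A fast-forward from D to B is possible iff D is an ancestor of B.
Ancestors of B: {B}.
D is not among them, so fast-forward is not possible.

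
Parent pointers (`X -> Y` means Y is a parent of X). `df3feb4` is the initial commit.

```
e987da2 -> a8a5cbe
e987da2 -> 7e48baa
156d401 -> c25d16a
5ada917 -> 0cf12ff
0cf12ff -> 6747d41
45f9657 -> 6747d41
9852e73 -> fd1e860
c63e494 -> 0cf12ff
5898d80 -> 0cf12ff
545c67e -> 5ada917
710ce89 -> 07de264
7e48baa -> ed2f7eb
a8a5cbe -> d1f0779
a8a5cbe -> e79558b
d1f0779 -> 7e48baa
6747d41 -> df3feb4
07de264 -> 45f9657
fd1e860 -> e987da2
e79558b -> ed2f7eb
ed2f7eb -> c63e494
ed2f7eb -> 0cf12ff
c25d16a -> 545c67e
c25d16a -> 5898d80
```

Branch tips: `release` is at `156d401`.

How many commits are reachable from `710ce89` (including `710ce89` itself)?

Walking parent pointers from 710ce89: reachable set = {07de264, 45f9657, 6747d41, 710ce89, df3feb4}.
That is 5 commits.

5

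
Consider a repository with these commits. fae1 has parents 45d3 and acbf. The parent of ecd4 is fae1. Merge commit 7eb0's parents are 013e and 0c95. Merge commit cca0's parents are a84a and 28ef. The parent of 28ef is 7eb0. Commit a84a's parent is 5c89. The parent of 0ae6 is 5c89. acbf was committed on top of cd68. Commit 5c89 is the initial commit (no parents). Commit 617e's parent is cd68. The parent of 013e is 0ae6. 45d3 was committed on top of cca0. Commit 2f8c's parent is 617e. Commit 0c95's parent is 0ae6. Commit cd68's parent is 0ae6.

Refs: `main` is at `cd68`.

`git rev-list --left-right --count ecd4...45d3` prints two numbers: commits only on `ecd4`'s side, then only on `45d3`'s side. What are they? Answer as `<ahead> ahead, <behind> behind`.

4 ahead, 0 behind

Reachable from ecd4: {013e, 0ae6, 0c95, 28ef, 45d3, 5c89, 7eb0, a84a, acbf, cca0, cd68, ecd4, fae1}.
Reachable from 45d3: {013e, 0ae6, 0c95, 28ef, 45d3, 5c89, 7eb0, a84a, cca0}.
Only in ecd4's history (ahead): {acbf, cd68, ecd4, fae1} — 4.
Only in 45d3's history (behind): {} — 0.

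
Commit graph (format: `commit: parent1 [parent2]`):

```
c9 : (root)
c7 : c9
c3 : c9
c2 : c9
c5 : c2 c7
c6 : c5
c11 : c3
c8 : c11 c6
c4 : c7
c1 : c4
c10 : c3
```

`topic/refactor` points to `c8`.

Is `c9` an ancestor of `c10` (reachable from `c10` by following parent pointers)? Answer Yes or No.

Ancestors of c10 (commits reachable by following parents): {c10, c3, c9}.
c9 is in that set, so it is an ancestor of c10.

Yes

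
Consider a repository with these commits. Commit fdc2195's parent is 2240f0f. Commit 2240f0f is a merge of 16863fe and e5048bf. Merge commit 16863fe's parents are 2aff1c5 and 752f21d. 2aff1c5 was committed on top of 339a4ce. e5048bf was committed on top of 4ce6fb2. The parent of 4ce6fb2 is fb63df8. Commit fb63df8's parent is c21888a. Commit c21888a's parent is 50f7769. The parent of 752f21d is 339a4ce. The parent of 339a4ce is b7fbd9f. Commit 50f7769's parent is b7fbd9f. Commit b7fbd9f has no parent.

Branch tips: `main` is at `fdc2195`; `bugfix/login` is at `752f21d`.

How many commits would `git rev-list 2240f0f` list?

11

Walking parent pointers from 2240f0f: reachable set = {16863fe, 2240f0f, 2aff1c5, 339a4ce, 4ce6fb2, 50f7769, 752f21d, b7fbd9f, c21888a, e5048bf, fb63df8}.
That is 11 commits.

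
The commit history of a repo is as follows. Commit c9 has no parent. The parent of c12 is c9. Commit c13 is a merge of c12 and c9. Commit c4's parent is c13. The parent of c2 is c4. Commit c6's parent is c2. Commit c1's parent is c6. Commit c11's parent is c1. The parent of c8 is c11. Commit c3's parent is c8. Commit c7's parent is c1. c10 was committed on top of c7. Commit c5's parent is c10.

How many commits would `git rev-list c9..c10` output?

8

Reachable from c10: {c1, c10, c12, c13, c2, c4, c6, c7, c9}.
Reachable from c9: {c9}.
In c10's history but not c9's: {c1, c10, c12, c13, c2, c4, c6, c7} — 8 commits.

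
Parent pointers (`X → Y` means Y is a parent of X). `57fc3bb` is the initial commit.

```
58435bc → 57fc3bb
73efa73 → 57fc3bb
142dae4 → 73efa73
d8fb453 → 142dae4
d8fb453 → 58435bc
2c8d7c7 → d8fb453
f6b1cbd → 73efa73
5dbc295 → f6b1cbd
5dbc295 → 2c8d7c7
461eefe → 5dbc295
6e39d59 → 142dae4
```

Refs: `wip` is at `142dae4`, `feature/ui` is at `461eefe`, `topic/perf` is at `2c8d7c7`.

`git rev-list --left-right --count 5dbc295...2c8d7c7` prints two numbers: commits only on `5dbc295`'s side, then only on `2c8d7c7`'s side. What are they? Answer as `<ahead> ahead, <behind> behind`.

Reachable from 5dbc295: {142dae4, 2c8d7c7, 57fc3bb, 58435bc, 5dbc295, 73efa73, d8fb453, f6b1cbd}.
Reachable from 2c8d7c7: {142dae4, 2c8d7c7, 57fc3bb, 58435bc, 73efa73, d8fb453}.
Only in 5dbc295's history (ahead): {5dbc295, f6b1cbd} — 2.
Only in 2c8d7c7's history (behind): {} — 0.

2 ahead, 0 behind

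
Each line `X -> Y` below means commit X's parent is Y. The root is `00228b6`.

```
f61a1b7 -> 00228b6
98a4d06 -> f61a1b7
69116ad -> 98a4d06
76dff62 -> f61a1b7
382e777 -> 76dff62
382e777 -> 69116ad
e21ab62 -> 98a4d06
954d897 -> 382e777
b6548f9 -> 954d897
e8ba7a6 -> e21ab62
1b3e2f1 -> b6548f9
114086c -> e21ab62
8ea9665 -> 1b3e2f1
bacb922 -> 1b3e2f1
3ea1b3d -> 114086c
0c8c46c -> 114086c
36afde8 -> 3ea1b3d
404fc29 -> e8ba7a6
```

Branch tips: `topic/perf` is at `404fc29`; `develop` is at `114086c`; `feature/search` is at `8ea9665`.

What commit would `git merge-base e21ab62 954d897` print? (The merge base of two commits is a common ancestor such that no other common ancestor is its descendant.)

98a4d06

Ancestors of e21ab62: {00228b6, 98a4d06, e21ab62, f61a1b7}.
Ancestors of 954d897: {00228b6, 382e777, 69116ad, 76dff62, 954d897, 98a4d06, f61a1b7}.
Common ancestors: {00228b6, 98a4d06, f61a1b7}.
Among these, 98a4d06 is not an ancestor of any other common ancestor — it is the merge base.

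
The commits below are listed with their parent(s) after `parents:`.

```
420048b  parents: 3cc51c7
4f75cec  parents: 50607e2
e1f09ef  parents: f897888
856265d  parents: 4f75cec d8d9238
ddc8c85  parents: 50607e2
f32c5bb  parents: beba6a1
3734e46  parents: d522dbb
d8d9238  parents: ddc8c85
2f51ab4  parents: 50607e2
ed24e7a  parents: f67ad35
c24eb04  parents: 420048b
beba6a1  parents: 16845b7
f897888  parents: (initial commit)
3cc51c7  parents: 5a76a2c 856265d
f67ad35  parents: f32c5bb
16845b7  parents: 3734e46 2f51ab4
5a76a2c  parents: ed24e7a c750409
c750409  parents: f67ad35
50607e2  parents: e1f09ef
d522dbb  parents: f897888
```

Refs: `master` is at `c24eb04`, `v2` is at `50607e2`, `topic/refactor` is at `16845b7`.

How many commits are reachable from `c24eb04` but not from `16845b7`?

Reachable from c24eb04: {16845b7, 2f51ab4, 3734e46, 3cc51c7, 420048b, 4f75cec, 50607e2, 5a76a2c, 856265d, beba6a1, c24eb04, c750409, d522dbb, d8d9238, ddc8c85, e1f09ef, ed24e7a, f32c5bb, f67ad35, f897888}.
Reachable from 16845b7: {16845b7, 2f51ab4, 3734e46, 50607e2, d522dbb, e1f09ef, f897888}.
In c24eb04's history but not 16845b7's: {3cc51c7, 420048b, 4f75cec, 5a76a2c, 856265d, beba6a1, c24eb04, c750409, d8d9238, ddc8c85, ed24e7a, f32c5bb, f67ad35} — 13 commits.

13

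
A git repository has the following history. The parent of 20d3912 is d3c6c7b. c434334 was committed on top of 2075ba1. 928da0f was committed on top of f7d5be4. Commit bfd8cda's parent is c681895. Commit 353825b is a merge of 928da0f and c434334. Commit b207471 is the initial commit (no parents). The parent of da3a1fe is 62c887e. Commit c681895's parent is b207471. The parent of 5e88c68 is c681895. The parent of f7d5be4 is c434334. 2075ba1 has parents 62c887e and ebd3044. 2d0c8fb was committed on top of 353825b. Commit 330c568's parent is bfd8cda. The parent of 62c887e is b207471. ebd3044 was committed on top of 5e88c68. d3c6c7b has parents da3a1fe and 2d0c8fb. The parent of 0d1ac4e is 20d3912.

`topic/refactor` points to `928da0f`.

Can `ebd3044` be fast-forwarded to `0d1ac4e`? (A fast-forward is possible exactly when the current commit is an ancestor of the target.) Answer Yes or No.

Yes

A fast-forward from ebd3044 to 0d1ac4e is possible iff ebd3044 is an ancestor of 0d1ac4e.
Ancestors of 0d1ac4e: {0d1ac4e, 2075ba1, 20d3912, 2d0c8fb, 353825b, 5e88c68, 62c887e, 928da0f, b207471, c434334, c681895, d3c6c7b, da3a1fe, ebd3044, f7d5be4}.
ebd3044 is among them, so fast-forward is possible.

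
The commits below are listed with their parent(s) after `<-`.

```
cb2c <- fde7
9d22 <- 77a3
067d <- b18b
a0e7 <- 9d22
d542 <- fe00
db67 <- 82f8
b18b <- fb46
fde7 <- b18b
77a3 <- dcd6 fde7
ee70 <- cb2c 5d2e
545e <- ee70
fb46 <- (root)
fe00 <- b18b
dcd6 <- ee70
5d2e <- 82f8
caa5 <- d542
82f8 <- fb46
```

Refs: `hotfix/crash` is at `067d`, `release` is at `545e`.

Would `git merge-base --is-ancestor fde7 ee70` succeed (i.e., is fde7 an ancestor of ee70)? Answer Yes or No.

Yes

Ancestors of ee70 (commits reachable by following parents): {5d2e, 82f8, b18b, cb2c, ee70, fb46, fde7}.
fde7 is in that set, so it is an ancestor of ee70.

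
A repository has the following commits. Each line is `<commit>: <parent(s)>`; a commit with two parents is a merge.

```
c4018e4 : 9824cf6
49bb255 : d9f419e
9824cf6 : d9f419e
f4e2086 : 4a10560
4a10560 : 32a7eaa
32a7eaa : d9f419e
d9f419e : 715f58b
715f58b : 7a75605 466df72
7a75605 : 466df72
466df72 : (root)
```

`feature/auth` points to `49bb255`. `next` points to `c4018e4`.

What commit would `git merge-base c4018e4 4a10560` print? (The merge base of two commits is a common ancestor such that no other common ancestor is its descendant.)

Ancestors of c4018e4: {466df72, 715f58b, 7a75605, 9824cf6, c4018e4, d9f419e}.
Ancestors of 4a10560: {32a7eaa, 466df72, 4a10560, 715f58b, 7a75605, d9f419e}.
Common ancestors: {466df72, 715f58b, 7a75605, d9f419e}.
Among these, d9f419e is not an ancestor of any other common ancestor — it is the merge base.

d9f419e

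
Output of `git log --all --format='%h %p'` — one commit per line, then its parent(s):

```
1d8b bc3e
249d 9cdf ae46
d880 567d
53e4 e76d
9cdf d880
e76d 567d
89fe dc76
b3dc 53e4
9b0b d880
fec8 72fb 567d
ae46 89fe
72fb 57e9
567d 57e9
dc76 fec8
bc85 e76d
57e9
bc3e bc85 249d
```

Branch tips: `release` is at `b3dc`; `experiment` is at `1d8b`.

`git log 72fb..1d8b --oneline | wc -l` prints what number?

12

Reachable from 1d8b: {1d8b, 249d, 567d, 57e9, 72fb, 89fe, 9cdf, ae46, bc3e, bc85, d880, dc76, e76d, fec8}.
Reachable from 72fb: {57e9, 72fb}.
In 1d8b's history but not 72fb's: {1d8b, 249d, 567d, 89fe, 9cdf, ae46, bc3e, bc85, d880, dc76, e76d, fec8} — 12 commits.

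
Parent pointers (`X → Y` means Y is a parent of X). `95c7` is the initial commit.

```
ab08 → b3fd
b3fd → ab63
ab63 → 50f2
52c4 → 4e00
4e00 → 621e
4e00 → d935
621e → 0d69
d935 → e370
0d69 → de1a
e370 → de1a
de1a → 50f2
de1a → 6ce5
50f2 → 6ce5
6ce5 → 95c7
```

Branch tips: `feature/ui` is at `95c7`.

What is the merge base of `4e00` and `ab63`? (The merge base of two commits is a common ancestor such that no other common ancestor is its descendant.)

50f2

Ancestors of 4e00: {0d69, 4e00, 50f2, 621e, 6ce5, 95c7, d935, de1a, e370}.
Ancestors of ab63: {50f2, 6ce5, 95c7, ab63}.
Common ancestors: {50f2, 6ce5, 95c7}.
Among these, 50f2 is not an ancestor of any other common ancestor — it is the merge base.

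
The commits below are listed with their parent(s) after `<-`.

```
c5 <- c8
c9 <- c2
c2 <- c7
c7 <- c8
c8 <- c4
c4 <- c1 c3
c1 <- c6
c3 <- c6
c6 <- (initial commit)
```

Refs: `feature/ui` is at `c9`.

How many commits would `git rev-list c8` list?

Walking parent pointers from c8: reachable set = {c1, c3, c4, c6, c8}.
That is 5 commits.

5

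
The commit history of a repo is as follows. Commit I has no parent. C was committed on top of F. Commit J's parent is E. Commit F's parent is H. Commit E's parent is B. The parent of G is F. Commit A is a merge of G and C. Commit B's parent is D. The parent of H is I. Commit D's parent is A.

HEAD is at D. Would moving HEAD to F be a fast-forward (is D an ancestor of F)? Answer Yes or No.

A fast-forward from D to F is possible iff D is an ancestor of F.
Ancestors of F: {F, H, I}.
D is not among them, so fast-forward is not possible.

No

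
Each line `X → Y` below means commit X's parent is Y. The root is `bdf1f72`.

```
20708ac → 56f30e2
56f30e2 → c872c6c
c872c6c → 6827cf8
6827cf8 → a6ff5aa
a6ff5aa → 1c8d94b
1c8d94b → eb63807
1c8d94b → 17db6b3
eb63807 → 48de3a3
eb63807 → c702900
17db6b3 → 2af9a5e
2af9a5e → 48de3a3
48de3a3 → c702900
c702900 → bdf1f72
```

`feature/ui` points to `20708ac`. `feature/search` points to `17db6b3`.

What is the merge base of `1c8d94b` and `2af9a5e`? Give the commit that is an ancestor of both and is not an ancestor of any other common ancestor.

2af9a5e

Ancestors of 1c8d94b: {17db6b3, 1c8d94b, 2af9a5e, 48de3a3, bdf1f72, c702900, eb63807}.
Ancestors of 2af9a5e: {2af9a5e, 48de3a3, bdf1f72, c702900}.
Common ancestors: {2af9a5e, 48de3a3, bdf1f72, c702900}.
Among these, 2af9a5e is not an ancestor of any other common ancestor — it is the merge base.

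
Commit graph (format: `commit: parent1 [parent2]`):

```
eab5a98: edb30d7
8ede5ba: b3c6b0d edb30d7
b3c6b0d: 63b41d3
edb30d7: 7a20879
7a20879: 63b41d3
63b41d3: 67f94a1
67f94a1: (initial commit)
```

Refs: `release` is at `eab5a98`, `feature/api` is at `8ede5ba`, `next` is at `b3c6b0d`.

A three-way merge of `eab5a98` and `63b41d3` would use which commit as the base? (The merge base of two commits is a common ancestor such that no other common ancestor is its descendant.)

Ancestors of eab5a98: {63b41d3, 67f94a1, 7a20879, eab5a98, edb30d7}.
Ancestors of 63b41d3: {63b41d3, 67f94a1}.
Common ancestors: {63b41d3, 67f94a1}.
Among these, 63b41d3 is not an ancestor of any other common ancestor — it is the merge base.

63b41d3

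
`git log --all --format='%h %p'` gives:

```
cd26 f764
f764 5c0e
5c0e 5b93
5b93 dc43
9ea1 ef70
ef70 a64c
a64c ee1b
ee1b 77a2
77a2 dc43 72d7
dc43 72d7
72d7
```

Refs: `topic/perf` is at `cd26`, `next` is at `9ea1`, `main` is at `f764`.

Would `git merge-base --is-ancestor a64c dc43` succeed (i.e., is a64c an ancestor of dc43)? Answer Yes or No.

Ancestors of dc43: {72d7, dc43}.
a64c is not in that set, so it is not an ancestor of dc43.

No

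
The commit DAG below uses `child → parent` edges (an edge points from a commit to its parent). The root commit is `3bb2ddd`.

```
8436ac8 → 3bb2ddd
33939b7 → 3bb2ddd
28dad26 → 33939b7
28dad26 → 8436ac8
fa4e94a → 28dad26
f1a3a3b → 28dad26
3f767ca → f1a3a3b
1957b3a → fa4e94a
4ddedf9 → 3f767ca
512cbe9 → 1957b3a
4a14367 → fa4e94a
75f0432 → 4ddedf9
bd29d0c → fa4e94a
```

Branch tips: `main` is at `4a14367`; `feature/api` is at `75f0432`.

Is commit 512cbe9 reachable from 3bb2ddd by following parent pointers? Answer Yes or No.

No

Ancestors of 3bb2ddd: {3bb2ddd}.
512cbe9 is not in that set, so it is not an ancestor of 3bb2ddd.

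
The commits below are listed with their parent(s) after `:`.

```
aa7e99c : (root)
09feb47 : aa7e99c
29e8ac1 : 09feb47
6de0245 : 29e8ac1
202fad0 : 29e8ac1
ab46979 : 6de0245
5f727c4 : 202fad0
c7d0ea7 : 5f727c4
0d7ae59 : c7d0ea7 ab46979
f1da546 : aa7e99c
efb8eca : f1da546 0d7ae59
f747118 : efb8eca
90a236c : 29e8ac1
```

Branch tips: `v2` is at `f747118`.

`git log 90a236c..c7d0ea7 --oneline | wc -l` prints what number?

3

Reachable from c7d0ea7: {09feb47, 202fad0, 29e8ac1, 5f727c4, aa7e99c, c7d0ea7}.
Reachable from 90a236c: {09feb47, 29e8ac1, 90a236c, aa7e99c}.
In c7d0ea7's history but not 90a236c's: {202fad0, 5f727c4, c7d0ea7} — 3 commits.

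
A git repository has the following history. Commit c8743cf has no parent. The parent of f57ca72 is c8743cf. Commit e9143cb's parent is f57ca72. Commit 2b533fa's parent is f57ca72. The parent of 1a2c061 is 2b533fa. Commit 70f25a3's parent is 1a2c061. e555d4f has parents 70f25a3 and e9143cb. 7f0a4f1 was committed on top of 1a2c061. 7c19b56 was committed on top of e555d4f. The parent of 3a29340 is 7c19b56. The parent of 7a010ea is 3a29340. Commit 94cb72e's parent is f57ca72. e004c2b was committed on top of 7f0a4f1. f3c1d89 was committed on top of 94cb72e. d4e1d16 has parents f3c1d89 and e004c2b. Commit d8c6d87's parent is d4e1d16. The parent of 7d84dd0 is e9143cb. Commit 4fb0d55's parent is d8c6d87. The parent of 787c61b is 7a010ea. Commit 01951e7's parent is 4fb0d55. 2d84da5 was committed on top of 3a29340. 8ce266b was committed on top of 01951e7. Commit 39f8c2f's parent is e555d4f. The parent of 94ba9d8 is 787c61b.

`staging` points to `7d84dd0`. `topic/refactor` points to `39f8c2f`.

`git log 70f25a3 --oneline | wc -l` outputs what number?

Walking parent pointers from 70f25a3: reachable set = {1a2c061, 2b533fa, 70f25a3, c8743cf, f57ca72}.
That is 5 commits.

5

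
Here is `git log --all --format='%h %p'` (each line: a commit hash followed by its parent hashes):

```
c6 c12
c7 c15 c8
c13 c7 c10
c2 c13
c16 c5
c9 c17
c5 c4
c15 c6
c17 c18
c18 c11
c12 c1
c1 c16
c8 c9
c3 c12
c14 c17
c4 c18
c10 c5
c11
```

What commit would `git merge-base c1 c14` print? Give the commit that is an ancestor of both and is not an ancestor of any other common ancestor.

Ancestors of c1: {c1, c11, c16, c18, c4, c5}.
Ancestors of c14: {c11, c14, c17, c18}.
Common ancestors: {c11, c18}.
Among these, c18 is not an ancestor of any other common ancestor — it is the merge base.

c18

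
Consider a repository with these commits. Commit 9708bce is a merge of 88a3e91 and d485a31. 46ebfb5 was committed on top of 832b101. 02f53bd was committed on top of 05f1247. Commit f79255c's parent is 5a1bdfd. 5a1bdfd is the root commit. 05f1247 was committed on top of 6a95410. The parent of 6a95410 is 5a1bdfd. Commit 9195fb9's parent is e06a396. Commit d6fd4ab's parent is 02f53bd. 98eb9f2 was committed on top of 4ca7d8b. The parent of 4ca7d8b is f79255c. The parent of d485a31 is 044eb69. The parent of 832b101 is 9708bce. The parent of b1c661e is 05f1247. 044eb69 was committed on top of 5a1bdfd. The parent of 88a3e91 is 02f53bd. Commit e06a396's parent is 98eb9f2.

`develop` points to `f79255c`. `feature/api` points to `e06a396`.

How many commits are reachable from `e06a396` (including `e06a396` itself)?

Walking parent pointers from e06a396: reachable set = {4ca7d8b, 5a1bdfd, 98eb9f2, e06a396, f79255c}.
That is 5 commits.

5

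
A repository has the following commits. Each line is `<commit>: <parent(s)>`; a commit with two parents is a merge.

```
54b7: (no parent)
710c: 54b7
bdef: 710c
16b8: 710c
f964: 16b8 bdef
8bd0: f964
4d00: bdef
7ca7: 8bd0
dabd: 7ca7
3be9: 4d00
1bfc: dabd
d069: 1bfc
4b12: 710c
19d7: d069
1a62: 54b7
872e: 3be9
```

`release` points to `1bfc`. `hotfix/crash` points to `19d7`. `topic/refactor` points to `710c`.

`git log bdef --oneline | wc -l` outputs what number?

Walking parent pointers from bdef: reachable set = {54b7, 710c, bdef}.
That is 3 commits.

3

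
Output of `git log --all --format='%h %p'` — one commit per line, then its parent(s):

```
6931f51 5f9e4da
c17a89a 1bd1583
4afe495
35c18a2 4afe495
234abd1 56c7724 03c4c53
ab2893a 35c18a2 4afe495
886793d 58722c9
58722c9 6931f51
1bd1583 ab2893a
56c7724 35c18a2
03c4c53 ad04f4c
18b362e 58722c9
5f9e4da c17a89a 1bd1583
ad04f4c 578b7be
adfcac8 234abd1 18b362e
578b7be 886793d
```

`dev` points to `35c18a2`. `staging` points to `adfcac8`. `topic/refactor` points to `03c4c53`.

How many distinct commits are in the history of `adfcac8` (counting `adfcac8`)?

Walking parent pointers from adfcac8: reachable set = {03c4c53, 18b362e, 1bd1583, 234abd1, 35c18a2, 4afe495, 56c7724, 578b7be, 58722c9, 5f9e4da, 6931f51, 886793d, ab2893a, ad04f4c, adfcac8, c17a89a}.
That is 16 commits.

16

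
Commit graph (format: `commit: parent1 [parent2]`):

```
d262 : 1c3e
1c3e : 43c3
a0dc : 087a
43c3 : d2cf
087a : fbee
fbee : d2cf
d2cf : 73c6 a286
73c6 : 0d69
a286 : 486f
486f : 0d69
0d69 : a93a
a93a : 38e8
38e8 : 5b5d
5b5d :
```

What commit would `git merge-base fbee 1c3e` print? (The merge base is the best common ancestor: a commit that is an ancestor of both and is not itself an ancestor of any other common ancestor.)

Ancestors of fbee: {0d69, 38e8, 486f, 5b5d, 73c6, a286, a93a, d2cf, fbee}.
Ancestors of 1c3e: {0d69, 1c3e, 38e8, 43c3, 486f, 5b5d, 73c6, a286, a93a, d2cf}.
Common ancestors: {0d69, 38e8, 486f, 5b5d, 73c6, a286, a93a, d2cf}.
Among these, d2cf is not an ancestor of any other common ancestor — it is the merge base.

d2cf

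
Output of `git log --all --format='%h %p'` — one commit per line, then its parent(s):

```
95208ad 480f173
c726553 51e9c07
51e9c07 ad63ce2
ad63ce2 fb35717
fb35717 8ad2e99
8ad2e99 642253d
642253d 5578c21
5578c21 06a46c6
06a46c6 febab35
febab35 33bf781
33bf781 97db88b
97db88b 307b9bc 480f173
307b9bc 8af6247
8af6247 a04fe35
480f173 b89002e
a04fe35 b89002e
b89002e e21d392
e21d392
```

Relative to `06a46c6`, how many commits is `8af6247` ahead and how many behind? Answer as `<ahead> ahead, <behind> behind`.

Reachable from 8af6247: {8af6247, a04fe35, b89002e, e21d392}.
Reachable from 06a46c6: {06a46c6, 307b9bc, 33bf781, 480f173, 8af6247, 97db88b, a04fe35, b89002e, e21d392, febab35}.
Only in 8af6247's history (ahead): {} — 0.
Only in 06a46c6's history (behind): {06a46c6, 307b9bc, 33bf781, 480f173, 97db88b, febab35} — 6.

0 ahead, 6 behind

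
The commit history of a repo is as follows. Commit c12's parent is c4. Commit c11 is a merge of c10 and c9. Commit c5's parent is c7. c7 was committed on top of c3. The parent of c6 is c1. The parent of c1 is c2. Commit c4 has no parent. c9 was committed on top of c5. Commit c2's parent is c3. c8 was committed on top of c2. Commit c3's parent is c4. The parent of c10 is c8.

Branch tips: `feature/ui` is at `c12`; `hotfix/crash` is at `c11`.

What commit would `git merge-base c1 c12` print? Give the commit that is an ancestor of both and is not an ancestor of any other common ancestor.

c4

Ancestors of c1: {c1, c2, c3, c4}.
Ancestors of c12: {c12, c4}.
Common ancestors: {c4}.
The only common ancestor is c4, so it is the merge base.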